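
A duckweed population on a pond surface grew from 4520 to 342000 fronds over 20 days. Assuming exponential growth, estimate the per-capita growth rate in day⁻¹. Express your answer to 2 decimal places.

0.22 per day

From N(t) = N₀·e^(rt): e^(r·20) = 342000/4520 = 75.664.
r·20 = ln(75.664) = 4.3263, so r = 4.3263/20 = 0.21631.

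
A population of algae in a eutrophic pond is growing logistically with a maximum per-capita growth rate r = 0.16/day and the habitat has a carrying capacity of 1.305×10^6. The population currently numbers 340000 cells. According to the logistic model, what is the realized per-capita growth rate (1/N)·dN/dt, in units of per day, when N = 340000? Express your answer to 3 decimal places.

(1/N)·dN/dt = r(1 − N/K) = 0.16 × (1 − 340000/1.305×10^6).
= 0.16 × 0.73946 = 0.11831.

0.118 per day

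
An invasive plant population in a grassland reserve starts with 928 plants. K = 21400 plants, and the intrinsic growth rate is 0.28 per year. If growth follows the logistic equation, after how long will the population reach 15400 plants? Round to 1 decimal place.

14.4 years

A = (K − N₀)/N₀ = (21400 − 928)/928 = 22.06.
Solve 21400/(1 + 22.06·e^(−0.28t)) = 15400: 1 + 22.06·e^(−0.28t) = 1.3896, so e^(−0.28t) = 0.0176611.
−0.28·t = ln(0.0176611) = -4.0364, so t = 4.0364/0.28 = 14.416.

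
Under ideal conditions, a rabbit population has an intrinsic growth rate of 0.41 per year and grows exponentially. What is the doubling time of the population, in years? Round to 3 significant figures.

1.69 years

Doubling time t_d = ln(2)/r = 0.6931/0.41 = 1.6906.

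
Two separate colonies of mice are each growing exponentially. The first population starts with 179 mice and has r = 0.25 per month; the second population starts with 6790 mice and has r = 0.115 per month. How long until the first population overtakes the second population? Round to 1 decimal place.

26.9 months

Set 179·e^(0.25t) = 6790·e^(0.115t).
e^((0.25 − 0.115)t) = 6790/179 → e^(0.135·t) = 37.933.
0.135·t = ln(37.933) = 3.6358, so t = 3.6358/0.135 = 26.932.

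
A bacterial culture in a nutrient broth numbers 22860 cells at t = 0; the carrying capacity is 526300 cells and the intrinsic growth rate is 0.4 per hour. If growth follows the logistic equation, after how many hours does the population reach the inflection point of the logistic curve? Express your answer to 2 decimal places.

7.73 hours

Logistic growth is fastest at N = K/2 = 263150.
A = (K − N₀)/N₀ = 22.023. Set K/(1 + A·e^(−rt)) = K/2 → A·e^(−rt) = 1.
e^(−0.4t) = 1/22.023 = 0.0454076, so t = ln(22.023)/0.4 = 3.0921/0.4 = 7.7302.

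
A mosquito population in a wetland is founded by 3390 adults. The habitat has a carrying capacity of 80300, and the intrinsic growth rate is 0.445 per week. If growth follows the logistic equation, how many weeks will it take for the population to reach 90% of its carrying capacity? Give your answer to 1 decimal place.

12.0 weeks

A = (K − N₀)/N₀ = (80300 − 3390)/3390 = 22.687.
Solve 80300/(1 + 22.687·e^(−0.445t)) = 72270: 1 + 22.687·e^(−0.445t) = 1.1111, so e^(−0.445t) = 0.0048975.
−0.445·t = ln(0.0048975) = -5.319, so t = 5.319/0.445 = 11.953.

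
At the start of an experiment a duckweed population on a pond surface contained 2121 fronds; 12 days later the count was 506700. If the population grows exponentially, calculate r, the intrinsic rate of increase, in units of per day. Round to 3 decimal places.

0.456 per day

From N(t) = N₀·e^(rt): e^(r·12) = 506700/2121 = 238.9.
r·12 = ln(238.9) = 5.476, so r = 5.476/12 = 0.45634.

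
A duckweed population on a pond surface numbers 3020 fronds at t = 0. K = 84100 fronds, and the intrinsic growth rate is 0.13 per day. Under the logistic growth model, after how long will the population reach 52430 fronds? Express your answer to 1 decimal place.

29.2 days

A = (K − N₀)/N₀ = (84100 − 3020)/3020 = 26.848.
Solve 84100/(1 + 26.848·e^(−0.13t)) = 52430: 1 + 26.848·e^(−0.13t) = 1.604, so e^(−0.13t) = 0.0224989.
−0.13·t = ln(0.0224989) = -3.7943, so t = 3.7943/0.13 = 29.187.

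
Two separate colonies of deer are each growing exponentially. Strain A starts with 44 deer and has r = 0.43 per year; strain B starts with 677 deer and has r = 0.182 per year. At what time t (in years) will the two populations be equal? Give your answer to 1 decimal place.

11.0 years

Set 44·e^(0.43t) = 677·e^(0.182t).
e^((0.43 − 0.182)t) = 677/44 → e^(0.248·t) = 15.386.
0.248·t = ln(15.386) = 2.7335, so t = 2.7335/0.248 = 11.022.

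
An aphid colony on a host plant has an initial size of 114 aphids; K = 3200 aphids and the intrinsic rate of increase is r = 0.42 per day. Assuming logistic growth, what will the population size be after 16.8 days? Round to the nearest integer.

3127 aphids

A = (K − N₀)/N₀ = (3200 − 114)/114 = 27.07.
N(t) = K/(1 + A·e^(−rt)) = 3200/(1 + 27.07×e^(−0.42×16.8)).
e^(−7.056) = 0.00086222; denominator = 1 + 27.07×0.00086222 = 1.0233.
N = 3200/1.0233 = 3127.01.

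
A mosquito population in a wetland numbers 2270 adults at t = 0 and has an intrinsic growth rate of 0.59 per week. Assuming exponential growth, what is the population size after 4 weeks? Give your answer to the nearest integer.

N(t) = N₀·e^(rt) = 2270 × e^(0.59×4) = 2270 × e^2.36.
e^2.36 ≈ 10.591, so N ≈ 2270 × 10.591 = 24041.5.

24041 adults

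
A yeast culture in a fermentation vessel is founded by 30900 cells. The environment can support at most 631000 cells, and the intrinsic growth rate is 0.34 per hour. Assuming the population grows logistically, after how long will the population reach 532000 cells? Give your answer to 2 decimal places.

A = (K − N₀)/N₀ = (631000 − 30900)/30900 = 19.421.
Solve 631000/(1 + 19.421·e^(−0.34t)) = 532000: 1 + 19.421·e^(−0.34t) = 1.1861, so e^(−0.34t) = 0.00958205.
−0.34·t = ln(0.00958205) = -4.6479, so t = 4.6479/0.34 = 13.67.

13.67 hours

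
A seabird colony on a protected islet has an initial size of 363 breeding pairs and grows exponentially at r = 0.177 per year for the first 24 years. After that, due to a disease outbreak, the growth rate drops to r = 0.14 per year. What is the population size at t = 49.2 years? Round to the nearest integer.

Phase 1: N(24) = 363·e^(0.177×24) = 363·e^4.248 = 25397.4.
Phase 2 runs for 49.2 − 24 = 25.2 years at r = 0.14.
N(49.2) = 25397.4·e^(0.14×25.2) = 25397.4·e^3.528 = 864929.

864929 breeding pairs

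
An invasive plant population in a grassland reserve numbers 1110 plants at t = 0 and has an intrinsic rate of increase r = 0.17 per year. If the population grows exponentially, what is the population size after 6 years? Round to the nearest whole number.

N(t) = N₀·e^(rt) = 1110 × e^(0.17×6) = 1110 × e^1.02.
e^1.02 ≈ 2.7732, so N ≈ 1110 × 2.7732 = 3078.25.

3078 plants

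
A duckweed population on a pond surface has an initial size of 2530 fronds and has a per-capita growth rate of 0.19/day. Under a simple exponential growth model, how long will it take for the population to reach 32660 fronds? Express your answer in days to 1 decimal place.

13.5 days

Set N₀·e^(rt) = 32660: e^(0.19·t) = 32660/2530 = 12.909.
0.19·t = ln(12.909) = 2.5579, so t = 2.5579/0.19 = 13.463.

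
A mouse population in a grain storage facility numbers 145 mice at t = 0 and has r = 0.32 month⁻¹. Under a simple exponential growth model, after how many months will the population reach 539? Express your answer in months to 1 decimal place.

4.1 months

Set N₀·e^(rt) = 539: e^(0.32·t) = 539/145 = 3.7172.
0.32·t = ln(3.7172) = 1.313, so t = 1.313/0.32 = 4.1031.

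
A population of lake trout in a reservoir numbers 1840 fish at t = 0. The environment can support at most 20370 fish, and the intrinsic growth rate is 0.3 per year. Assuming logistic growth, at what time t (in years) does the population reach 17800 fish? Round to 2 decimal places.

14.15 years

A = (K − N₀)/N₀ = (20370 − 1840)/1840 = 10.071.
Solve 20370/(1 + 10.071·e^(−0.3t)) = 17800: 1 + 10.071·e^(−0.3t) = 1.1444, so e^(−0.3t) = 0.0143369.
−0.3·t = ln(0.0143369) = -4.2449, so t = 4.2449/0.3 = 14.15.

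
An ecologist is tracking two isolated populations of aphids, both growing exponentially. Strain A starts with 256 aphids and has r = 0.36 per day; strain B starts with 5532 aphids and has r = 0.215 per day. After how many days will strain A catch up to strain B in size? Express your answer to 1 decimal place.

21.2 days

Set 256·e^(0.36t) = 5532·e^(0.215t).
e^((0.36 − 0.215)t) = 5532/256 → e^(0.145·t) = 21.609.
0.145·t = ln(21.609) = 3.0731, so t = 3.0731/0.145 = 21.194.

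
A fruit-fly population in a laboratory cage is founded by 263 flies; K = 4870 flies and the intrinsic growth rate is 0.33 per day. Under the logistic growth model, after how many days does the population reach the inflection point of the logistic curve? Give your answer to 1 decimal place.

8.7 days

Logistic growth is fastest at N = K/2 = 2435.
A = (K − N₀)/N₀ = 17.517. Set K/(1 + A·e^(−rt)) = K/2 → A·e^(−rt) = 1.
e^(−0.33t) = 1/17.517 = 0.057087, so t = ln(17.517)/0.33 = 2.8632/0.33 = 8.6763.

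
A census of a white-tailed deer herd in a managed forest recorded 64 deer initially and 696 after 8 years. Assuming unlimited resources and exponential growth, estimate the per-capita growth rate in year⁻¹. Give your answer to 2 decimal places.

From N(t) = N₀·e^(rt): e^(r·8) = 696/64 = 10.875.
r·8 = ln(10.875) = 2.3865, so r = 2.3865/8 = 0.29831.

0.30 per year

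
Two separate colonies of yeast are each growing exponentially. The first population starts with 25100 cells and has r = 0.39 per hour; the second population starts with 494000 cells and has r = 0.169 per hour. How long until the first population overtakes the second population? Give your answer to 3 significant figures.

13.5 hours

Set 25100·e^(0.39t) = 494000·e^(0.169t).
e^((0.39 − 0.169)t) = 494000/25100 → e^(0.221·t) = 19.681.
0.221·t = ln(19.681) = 2.9797, so t = 2.9797/0.221 = 13.483.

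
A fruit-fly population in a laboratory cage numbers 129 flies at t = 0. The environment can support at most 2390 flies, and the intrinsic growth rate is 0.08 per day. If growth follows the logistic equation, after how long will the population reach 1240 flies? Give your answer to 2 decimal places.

36.74 days

A = (K − N₀)/N₀ = (2390 − 129)/129 = 17.527.
Solve 2390/(1 + 17.527·e^(−0.08t)) = 1240: 1 + 17.527·e^(−0.08t) = 1.9274, so e^(−0.08t) = 0.0529134.
−0.08·t = ln(0.0529134) = -2.9391, so t = 2.9391/0.08 = 36.739.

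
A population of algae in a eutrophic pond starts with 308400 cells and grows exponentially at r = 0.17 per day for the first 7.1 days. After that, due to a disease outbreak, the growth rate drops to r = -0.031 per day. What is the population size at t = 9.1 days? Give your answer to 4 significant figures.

Phase 1: N(7.1) = 308400·e^(0.17×7.1) = 308400·e^1.207 = 1.031117×10^6.
Phase 2 runs for 9.1 − 7.1 = 2 days at r = -0.031.
N(9.1) = 1.031117×10^6·e^(-0.031×2) = 1.031117×10^6·e^-0.062 = 969129.

969100 cells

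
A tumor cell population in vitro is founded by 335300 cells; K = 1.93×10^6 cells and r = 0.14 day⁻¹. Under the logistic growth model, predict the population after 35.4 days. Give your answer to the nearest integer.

1867463 cells

A = (K − N₀)/N₀ = (1.93×10^6 − 335300)/335300 = 4.756.
N(t) = K/(1 + A·e^(−rt)) = 1.93×10^6/(1 + 4.756×e^(−0.14×35.4)).
e^(−4.956) = 0.007041; denominator = 1 + 4.756×0.007041 = 1.0335.
N = 1.93×10^6/1.0335 = 1.867463×10^6.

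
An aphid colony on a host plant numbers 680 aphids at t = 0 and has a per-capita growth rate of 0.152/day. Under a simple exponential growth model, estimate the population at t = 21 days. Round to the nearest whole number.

N(t) = N₀·e^(rt) = 680 × e^(0.152×21) = 680 × e^3.192.
e^3.192 ≈ 24.337, so N ≈ 680 × 24.337 = 16549.2.

16549 aphids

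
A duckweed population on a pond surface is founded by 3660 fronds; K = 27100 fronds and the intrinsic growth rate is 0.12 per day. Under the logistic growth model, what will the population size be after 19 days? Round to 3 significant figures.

16400 fronds

A = (K − N₀)/N₀ = (27100 − 3660)/3660 = 6.4044.
N(t) = K/(1 + A·e^(−rt)) = 27100/(1 + 6.4044×e^(−0.12×19)).
e^(−2.28) = 0.10228; denominator = 1 + 6.4044×0.10228 = 1.6551.
N = 27100/1.6551 = 16374.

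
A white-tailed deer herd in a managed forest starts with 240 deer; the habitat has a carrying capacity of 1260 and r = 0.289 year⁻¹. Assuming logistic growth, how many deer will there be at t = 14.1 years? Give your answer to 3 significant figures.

1180 deer

A = (K − N₀)/N₀ = (1260 − 240)/240 = 4.25.
N(t) = K/(1 + A·e^(−rt)) = 1260/(1 + 4.25×e^(−0.289×14.1)).
e^(−4.075) = 0.016994; denominator = 1 + 4.25×0.016994 = 1.0722.
N = 1260/1.0722 = 1175.13.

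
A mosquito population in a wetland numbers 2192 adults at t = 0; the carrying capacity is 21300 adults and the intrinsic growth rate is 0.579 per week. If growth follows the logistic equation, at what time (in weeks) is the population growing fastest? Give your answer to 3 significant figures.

3.74 weeks

Logistic growth is fastest at N = K/2 = 10650.
A = (K − N₀)/N₀ = 8.7172. Set K/(1 + A·e^(−rt)) = K/2 → A·e^(−rt) = 1.
e^(−0.579t) = 1/8.7172 = 0.114716, so t = ln(8.7172)/0.579 = 2.1653/0.579 = 3.7397.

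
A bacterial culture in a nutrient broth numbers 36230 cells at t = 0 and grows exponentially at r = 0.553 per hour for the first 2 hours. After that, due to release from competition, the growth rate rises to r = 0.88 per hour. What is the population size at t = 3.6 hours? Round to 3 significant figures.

Phase 1: N(2) = 36230·e^(0.553×2) = 36230·e^1.106 = 109496.
Phase 2 runs for 3.6 − 2 = 1.6 hours at r = 0.88.
N(3.6) = 109496·e^(0.88×1.6) = 109496·e^1.408 = 447594.

448000 cells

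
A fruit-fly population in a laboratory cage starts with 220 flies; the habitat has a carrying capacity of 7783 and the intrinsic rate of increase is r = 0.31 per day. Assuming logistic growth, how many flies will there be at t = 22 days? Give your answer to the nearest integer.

7501 flies

A = (K − N₀)/N₀ = (7783 − 220)/220 = 34.377.
N(t) = K/(1 + A·e^(−rt)) = 7783/(1 + 34.377×e^(−0.31×22)).
e^(−6.82) = 0.0010917; denominator = 1 + 34.377×0.0010917 = 1.0375.
N = 7783/1.0375 = 7501.47.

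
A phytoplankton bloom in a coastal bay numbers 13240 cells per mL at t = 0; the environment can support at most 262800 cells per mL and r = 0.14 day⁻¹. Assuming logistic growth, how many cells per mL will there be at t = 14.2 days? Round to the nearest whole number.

73373 cells per mL

A = (K − N₀)/N₀ = (262800 − 13240)/13240 = 18.849.
N(t) = K/(1 + A·e^(−rt)) = 262800/(1 + 18.849×e^(−0.14×14.2)).
e^(−1.988) = 0.13697; denominator = 1 + 18.849×0.13697 = 3.5817.
N = 262800/3.5817 = 73372.5.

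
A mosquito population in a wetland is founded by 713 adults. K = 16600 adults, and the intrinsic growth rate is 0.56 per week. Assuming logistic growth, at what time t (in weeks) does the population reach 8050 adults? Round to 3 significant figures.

5.43 weeks

A = (K − N₀)/N₀ = (16600 − 713)/713 = 22.282.
Solve 16600/(1 + 22.282·e^(−0.56t)) = 8050: 1 + 22.282·e^(−0.56t) = 2.0621, so e^(−0.56t) = 0.047667.
−0.56·t = ln(0.047667) = -3.0435, so t = 3.0435/0.56 = 5.4348.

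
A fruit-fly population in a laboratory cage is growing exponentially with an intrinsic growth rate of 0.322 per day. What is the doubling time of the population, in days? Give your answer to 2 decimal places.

2.15 days

Doubling time t_d = ln(2)/r = 0.6931/0.322 = 2.1526.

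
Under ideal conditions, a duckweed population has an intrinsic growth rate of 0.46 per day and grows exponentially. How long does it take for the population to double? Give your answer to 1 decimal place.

1.5 days

Doubling time t_d = ln(2)/r = 0.6931/0.46 = 1.5068.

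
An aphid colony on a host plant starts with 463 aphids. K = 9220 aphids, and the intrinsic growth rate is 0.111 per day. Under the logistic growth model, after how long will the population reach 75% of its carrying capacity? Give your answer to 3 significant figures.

36.4 days

A = (K − N₀)/N₀ = (9220 − 463)/463 = 18.914.
Solve 9220/(1 + 18.914·e^(−0.111t)) = 6915: 1 + 18.914·e^(−0.111t) = 1.3333, so e^(−0.111t) = 0.017624.
−0.111·t = ln(0.017624) = -4.0385, so t = 4.0385/0.111 = 36.383.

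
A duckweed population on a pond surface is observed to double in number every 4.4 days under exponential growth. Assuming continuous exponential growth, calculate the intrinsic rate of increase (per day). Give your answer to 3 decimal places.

r = ln(2)/t_d = 0.6931/4.4 = 0.15753.

0.158 per day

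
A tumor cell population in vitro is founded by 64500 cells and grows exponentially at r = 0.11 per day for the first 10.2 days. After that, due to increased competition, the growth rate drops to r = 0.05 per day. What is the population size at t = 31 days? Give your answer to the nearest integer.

560408 cells

Phase 1: N(10.2) = 64500·e^(0.11×10.2) = 64500·e^1.122 = 198079.
Phase 2 runs for 31 − 10.2 = 20.8 days at r = 0.05.
N(31) = 198079·e^(0.05×20.8) = 198079·e^1.04 = 560408.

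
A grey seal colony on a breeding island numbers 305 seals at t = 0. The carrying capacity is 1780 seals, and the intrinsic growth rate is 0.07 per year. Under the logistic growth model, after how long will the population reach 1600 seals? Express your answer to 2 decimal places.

A = (K − N₀)/N₀ = (1780 − 305)/305 = 4.8361.
Solve 1780/(1 + 4.8361·e^(−0.07t)) = 1600: 1 + 4.8361·e^(−0.07t) = 1.1125, so e^(−0.07t) = 0.0232627.
−0.07·t = ln(0.0232627) = -3.7609, so t = 3.7609/0.07 = 53.727.

53.73 years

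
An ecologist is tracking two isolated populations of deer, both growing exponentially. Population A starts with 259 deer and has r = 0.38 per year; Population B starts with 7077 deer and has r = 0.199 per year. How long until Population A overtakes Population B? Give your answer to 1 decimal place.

18.3 years

Set 259·e^(0.38t) = 7077·e^(0.199t).
e^((0.38 − 0.199)t) = 7077/259 → e^(0.181·t) = 27.324.
0.181·t = ln(27.324) = 3.3078, so t = 3.3078/0.181 = 18.275.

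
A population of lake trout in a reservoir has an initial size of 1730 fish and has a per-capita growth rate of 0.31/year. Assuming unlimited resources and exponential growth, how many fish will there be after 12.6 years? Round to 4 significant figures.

N(t) = N₀·e^(rt) = 1730 × e^(0.31×12.6) = 1730 × e^3.906.
e^3.906 ≈ 49.7, so N ≈ 1730 × 49.7 = 85980.6.

85980 fish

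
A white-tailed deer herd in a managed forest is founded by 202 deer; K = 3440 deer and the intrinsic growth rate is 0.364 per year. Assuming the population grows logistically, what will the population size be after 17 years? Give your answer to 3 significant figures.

3330 deer

A = (K − N₀)/N₀ = (3440 − 202)/202 = 16.03.
N(t) = K/(1 + A·e^(−rt)) = 3440/(1 + 16.03×e^(−0.364×17)).
e^(−6.188) = 0.0020539; denominator = 1 + 16.03×0.0020539 = 1.0329.
N = 3440/1.0329 = 3330.35.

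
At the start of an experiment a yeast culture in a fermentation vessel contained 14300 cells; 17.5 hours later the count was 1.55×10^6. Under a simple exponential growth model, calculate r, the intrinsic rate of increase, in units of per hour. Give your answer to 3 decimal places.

0.268 per hour

From N(t) = N₀·e^(rt): e^(r·17.5) = 1.55×10^6/14300 = 108.39.
r·17.5 = ln(108.39) = 4.6858, so r = 4.6858/17.5 = 0.26776.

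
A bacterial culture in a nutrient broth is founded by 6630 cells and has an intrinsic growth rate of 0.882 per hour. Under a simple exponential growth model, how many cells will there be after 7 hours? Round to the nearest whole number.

N(t) = N₀·e^(rt) = 6630 × e^(0.882×7) = 6630 × e^6.174.
e^6.174 ≈ 480.1, so N ≈ 6630 × 480.1 = 3.183081×10^6.

3183081 cells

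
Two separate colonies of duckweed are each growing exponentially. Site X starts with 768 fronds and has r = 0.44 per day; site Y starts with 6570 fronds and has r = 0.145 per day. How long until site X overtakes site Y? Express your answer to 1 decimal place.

Set 768·e^(0.44t) = 6570·e^(0.145t).
e^((0.44 − 0.145)t) = 6570/768 → e^(0.295·t) = 8.5547.
0.295·t = ln(8.5547) = 2.1465, so t = 2.1465/0.295 = 7.2762.

7.3 days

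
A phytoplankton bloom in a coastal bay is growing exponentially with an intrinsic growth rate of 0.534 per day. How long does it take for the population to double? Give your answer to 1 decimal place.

Doubling time t_d = ln(2)/r = 0.6931/0.534 = 1.298.

1.3 days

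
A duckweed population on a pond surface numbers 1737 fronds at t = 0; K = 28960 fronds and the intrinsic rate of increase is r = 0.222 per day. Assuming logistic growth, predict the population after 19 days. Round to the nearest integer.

23529 fronds

A = (K − N₀)/N₀ = (28960 − 1737)/1737 = 15.672.
N(t) = K/(1 + A·e^(−rt)) = 28960/(1 + 15.672×e^(−0.222×19)).
e^(−4.218) = 0.014728; denominator = 1 + 15.672×0.014728 = 1.2308.
N = 28960/1.2308 = 23528.9.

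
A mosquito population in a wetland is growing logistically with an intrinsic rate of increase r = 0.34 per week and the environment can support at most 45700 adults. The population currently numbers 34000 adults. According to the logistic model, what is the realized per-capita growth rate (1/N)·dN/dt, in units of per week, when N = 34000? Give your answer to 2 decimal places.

(1/N)·dN/dt = r(1 − N/K) = 0.34 × (1 − 34000/45700).
= 0.34 × 0.25602 = 0.087046.

0.09 per week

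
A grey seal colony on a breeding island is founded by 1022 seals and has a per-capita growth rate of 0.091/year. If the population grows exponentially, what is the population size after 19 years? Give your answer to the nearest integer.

N(t) = N₀·e^(rt) = 1022 × e^(0.091×19) = 1022 × e^1.729.
e^1.729 ≈ 5.635, so N ≈ 1022 × 5.635 = 5758.99.

5759 seals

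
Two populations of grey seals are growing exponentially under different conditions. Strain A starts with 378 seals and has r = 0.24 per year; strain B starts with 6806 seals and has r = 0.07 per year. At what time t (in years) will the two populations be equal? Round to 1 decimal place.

17.0 years

Set 378·e^(0.24t) = 6806·e^(0.07t).
e^((0.24 − 0.07)t) = 6806/378 → e^(0.17·t) = 18.005.
0.17·t = ln(18.005) = 2.8907, so t = 2.8907/0.17 = 17.004.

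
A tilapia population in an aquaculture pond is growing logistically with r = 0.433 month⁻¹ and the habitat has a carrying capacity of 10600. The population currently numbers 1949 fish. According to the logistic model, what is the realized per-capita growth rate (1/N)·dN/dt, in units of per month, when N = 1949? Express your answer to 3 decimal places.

0.353 per month

(1/N)·dN/dt = r(1 − N/K) = 0.433 × (1 − 1949/10600).
= 0.433 × 0.81613 = 0.35339.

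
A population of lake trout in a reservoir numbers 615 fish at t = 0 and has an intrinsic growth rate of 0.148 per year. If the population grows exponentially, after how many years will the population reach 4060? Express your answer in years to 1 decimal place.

Set N₀·e^(rt) = 4060: e^(0.148·t) = 4060/615 = 6.6016.
0.148·t = ln(6.6016) = 1.8873, so t = 1.8873/0.148 = 12.752.

12.8 years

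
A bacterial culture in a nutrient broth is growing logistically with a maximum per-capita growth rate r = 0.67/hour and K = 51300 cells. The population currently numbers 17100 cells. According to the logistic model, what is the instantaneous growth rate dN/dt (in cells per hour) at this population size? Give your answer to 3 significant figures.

dN/dt = rN(1 − N/K) = 0.67 × 17100 × (1 − 17100/51300).
1 − 17100/51300 = 0.66667; dN/dt = 0.67 × 17100 × 0.66667 = 7638.

7640 cells per hour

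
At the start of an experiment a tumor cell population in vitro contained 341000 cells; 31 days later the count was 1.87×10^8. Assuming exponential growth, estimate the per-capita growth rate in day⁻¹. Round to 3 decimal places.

From N(t) = N₀·e^(rt): e^(r·31) = 1.87×10^8/341000 = 548.39.
r·31 = ln(548.39) = 6.307, so r = 6.307/31 = 0.20345.

0.203 per day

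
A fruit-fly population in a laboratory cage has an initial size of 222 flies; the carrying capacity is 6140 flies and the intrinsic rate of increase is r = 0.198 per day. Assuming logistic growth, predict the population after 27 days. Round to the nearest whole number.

5448 flies

A = (K − N₀)/N₀ = (6140 − 222)/222 = 26.658.
N(t) = K/(1 + A·e^(−rt)) = 6140/(1 + 26.658×e^(−0.198×27)).
e^(−5.346) = 0.0047672; denominator = 1 + 26.658×0.0047672 = 1.1271.
N = 6140/1.1271 = 5447.7.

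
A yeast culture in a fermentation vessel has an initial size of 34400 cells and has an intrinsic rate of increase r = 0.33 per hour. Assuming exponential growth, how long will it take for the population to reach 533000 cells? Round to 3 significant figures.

Set N₀·e^(rt) = 533000: e^(0.33·t) = 533000/34400 = 15.494.
0.33·t = ln(15.494) = 2.7405, so t = 2.7405/0.33 = 8.3044.

8.30 hours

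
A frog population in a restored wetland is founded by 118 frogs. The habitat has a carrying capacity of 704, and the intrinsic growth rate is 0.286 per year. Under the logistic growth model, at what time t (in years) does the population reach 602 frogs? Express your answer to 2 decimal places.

11.81 years

A = (K − N₀)/N₀ = (704 − 118)/118 = 4.9661.
Solve 704/(1 + 4.9661·e^(−0.286t)) = 602: 1 + 4.9661·e^(−0.286t) = 1.1694, so e^(−0.286t) = 0.0341184.
−0.286·t = ln(0.0341184) = -3.3779, so t = 3.3779/0.286 = 11.811.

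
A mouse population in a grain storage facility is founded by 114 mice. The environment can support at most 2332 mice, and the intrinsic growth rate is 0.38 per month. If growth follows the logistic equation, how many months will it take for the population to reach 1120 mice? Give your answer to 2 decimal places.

A = (K − N₀)/N₀ = (2332 − 114)/114 = 19.456.
Solve 2332/(1 + 19.456·e^(−0.38t)) = 1120: 1 + 19.456·e^(−0.38t) = 2.0821, so e^(−0.38t) = 0.0556196.
−0.38·t = ln(0.0556196) = -2.8892, so t = 2.8892/0.38 = 7.6032.

7.60 months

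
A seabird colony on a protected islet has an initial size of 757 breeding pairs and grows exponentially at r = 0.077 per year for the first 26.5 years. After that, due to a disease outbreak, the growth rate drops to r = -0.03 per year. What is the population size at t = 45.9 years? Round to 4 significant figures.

3255 breeding pairs

Phase 1: N(26.5) = 757·e^(0.077×26.5) = 757·e^2.04 = 5824.7.
Phase 2 runs for 45.9 − 26.5 = 19.4 years at r = -0.03.
N(45.9) = 5824.7·e^(-0.03×19.4) = 5824.7·e^-0.582 = 3254.73.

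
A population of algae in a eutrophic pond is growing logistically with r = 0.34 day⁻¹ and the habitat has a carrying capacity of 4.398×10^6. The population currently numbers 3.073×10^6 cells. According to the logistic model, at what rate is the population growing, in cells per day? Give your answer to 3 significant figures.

dN/dt = rN(1 − N/K) = 0.34 × 3.073×10^6 × (1 − 3.073×10^6/4.398×10^6).
1 − 3.073×10^6/4.398×10^6 = 0.30127; dN/dt = 0.34 × 3.073×10^6 × 0.30127 = 3.14776×10^5.

315000 cells per day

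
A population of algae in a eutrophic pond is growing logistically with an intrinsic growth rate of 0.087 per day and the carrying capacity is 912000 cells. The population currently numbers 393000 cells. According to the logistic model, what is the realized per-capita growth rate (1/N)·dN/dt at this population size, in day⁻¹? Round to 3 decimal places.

0.050 per day

(1/N)·dN/dt = r(1 − N/K) = 0.087 × (1 − 393000/912000).
= 0.087 × 0.56908 = 0.04951.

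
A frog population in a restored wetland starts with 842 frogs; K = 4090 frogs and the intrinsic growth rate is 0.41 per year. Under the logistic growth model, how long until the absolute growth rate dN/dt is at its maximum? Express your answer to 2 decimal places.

3.29 years

Logistic growth is fastest at N = K/2 = 2045.
A = (K − N₀)/N₀ = 3.8575. Set K/(1 + A·e^(−rt)) = K/2 → A·e^(−rt) = 1.
e^(−0.41t) = 1/3.8575 = 0.259236, so t = ln(3.8575)/0.41 = 1.35/0.41 = 3.2927.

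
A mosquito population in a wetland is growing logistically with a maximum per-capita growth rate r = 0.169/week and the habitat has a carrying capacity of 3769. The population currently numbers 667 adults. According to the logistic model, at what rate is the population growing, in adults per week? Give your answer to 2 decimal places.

dN/dt = rN(1 − N/K) = 0.169 × 667 × (1 − 667/3769).
1 − 667/3769 = 0.82303; dN/dt = 0.169 × 667 × 0.82303 = 92.774.

92.77 adults per week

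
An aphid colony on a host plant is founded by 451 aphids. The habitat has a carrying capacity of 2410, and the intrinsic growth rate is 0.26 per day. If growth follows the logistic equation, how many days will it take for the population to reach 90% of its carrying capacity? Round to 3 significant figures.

14.1 days

A = (K − N₀)/N₀ = (2410 − 451)/451 = 4.3437.
Solve 2410/(1 + 4.3437·e^(−0.26t)) = 2169: 1 + 4.3437·e^(−0.26t) = 1.1111, so e^(−0.26t) = 0.0255799.
−0.26·t = ln(0.0255799) = -3.6659, so t = 3.6659/0.26 = 14.1.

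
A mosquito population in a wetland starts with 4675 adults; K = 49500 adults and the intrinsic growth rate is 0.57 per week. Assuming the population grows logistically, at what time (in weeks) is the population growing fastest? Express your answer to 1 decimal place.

Logistic growth is fastest at N = K/2 = 24750.
A = (K − N₀)/N₀ = 9.5882. Set K/(1 + A·e^(−rt)) = K/2 → A·e^(−rt) = 1.
e^(−0.57t) = 1/9.5882 = 0.104294, so t = ln(9.5882)/0.57 = 2.2605/0.57 = 3.9659.

4.0 weeks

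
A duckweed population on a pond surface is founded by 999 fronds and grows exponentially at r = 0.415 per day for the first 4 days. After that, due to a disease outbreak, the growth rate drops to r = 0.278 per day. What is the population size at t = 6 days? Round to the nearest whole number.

Phase 1: N(4) = 999·e^(0.415×4) = 999·e^1.66 = 5254.05.
Phase 2 runs for 6 − 4 = 2 days at r = 0.278.
N(6) = 5254.05·e^(0.278×2) = 5254.05·e^0.556 = 9161.4.

9161 fronds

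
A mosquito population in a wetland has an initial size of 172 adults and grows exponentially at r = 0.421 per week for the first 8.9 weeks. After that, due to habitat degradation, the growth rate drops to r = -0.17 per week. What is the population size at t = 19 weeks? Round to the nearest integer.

Phase 1: N(8.9) = 172·e^(0.421×8.9) = 172·e^3.747 = 7290.99.
Phase 2 runs for 19 − 8.9 = 10.1 weeks at r = -0.17.
N(19) = 7290.99·e^(-0.17×10.1) = 7290.99·e^-1.717 = 1309.49.

1309 adults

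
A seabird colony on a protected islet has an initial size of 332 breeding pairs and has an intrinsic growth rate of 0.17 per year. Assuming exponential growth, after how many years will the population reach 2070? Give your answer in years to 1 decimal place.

10.8 years

Set N₀·e^(rt) = 2070: e^(0.17·t) = 2070/332 = 6.2349.
0.17·t = ln(6.2349) = 1.8302, so t = 1.8302/0.17 = 10.766.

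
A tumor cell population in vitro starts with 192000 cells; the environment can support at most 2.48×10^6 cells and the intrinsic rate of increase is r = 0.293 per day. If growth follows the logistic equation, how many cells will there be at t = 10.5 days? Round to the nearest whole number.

1600412 cells

A = (K − N₀)/N₀ = (2.48×10^6 − 192000)/192000 = 11.917.
N(t) = K/(1 + A·e^(−rt)) = 2.48×10^6/(1 + 11.917×e^(−0.293×10.5)).
e^(−3.076) = 0.04612; denominator = 1 + 11.917×0.04612 = 1.5496.
N = 2.48×10^6/1.5496 = 1.600412×10^6.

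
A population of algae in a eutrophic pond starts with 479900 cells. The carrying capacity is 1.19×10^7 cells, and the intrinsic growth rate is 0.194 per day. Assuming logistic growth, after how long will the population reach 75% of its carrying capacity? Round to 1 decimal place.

22.0 days

A = (K − N₀)/N₀ = (1.19×10^7 − 479900)/479900 = 23.797.
Solve 1.19×10^7/(1 + 23.797·e^(−0.194t)) = 8.925×10^6: 1 + 23.797·e^(−0.194t) = 1.3333, so e^(−0.194t) = 0.0140075.
−0.194·t = ln(0.0140075) = -4.2682, so t = 4.2682/0.194 = 22.001.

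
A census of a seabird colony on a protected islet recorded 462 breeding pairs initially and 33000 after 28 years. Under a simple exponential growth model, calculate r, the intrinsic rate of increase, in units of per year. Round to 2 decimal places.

0.15 per year

From N(t) = N₀·e^(rt): e^(r·28) = 33000/462 = 71.429.
r·28 = ln(71.429) = 4.2687, so r = 4.2687/28 = 0.15245.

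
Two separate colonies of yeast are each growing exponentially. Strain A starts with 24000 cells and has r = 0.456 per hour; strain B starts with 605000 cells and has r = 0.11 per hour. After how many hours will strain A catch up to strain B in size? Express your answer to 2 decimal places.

Set 24000·e^(0.456t) = 605000·e^(0.11t).
e^((0.456 − 0.11)t) = 605000/24000 → e^(0.346·t) = 25.208.
0.346·t = ln(25.208) = 3.2272, so t = 3.2272/0.346 = 9.3271.

9.33 hours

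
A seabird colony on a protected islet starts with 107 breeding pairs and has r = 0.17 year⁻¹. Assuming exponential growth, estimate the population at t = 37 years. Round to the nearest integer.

57689 breeding pairs

N(t) = N₀·e^(rt) = 107 × e^(0.17×37) = 107 × e^6.29.
e^6.29 ≈ 539.15, so N ≈ 107 × 539.15 = 57689.4.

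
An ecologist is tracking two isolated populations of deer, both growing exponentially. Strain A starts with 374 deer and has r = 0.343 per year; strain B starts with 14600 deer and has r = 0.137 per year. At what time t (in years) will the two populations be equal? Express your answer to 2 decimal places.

17.79 years

Set 374·e^(0.343t) = 14600·e^(0.137t).
e^((0.343 − 0.137)t) = 14600/374 → e^(0.206·t) = 39.037.
0.206·t = ln(39.037) = 3.6645, so t = 3.6645/0.206 = 17.789.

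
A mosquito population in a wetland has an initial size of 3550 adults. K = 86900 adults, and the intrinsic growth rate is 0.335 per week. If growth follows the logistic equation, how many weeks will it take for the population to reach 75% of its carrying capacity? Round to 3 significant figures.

12.7 weeks

A = (K − N₀)/N₀ = (86900 − 3550)/3550 = 23.479.
Solve 86900/(1 + 23.479·e^(−0.335t)) = 65175: 1 + 23.479·e^(−0.335t) = 1.3333, so e^(−0.335t) = 0.0141972.
−0.335·t = ln(0.0141972) = -4.2547, so t = 4.2547/0.335 = 12.701.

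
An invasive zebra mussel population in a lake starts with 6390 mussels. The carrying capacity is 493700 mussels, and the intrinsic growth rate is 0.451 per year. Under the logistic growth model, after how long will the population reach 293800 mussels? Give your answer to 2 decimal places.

A = (K − N₀)/N₀ = (493700 − 6390)/6390 = 76.261.
Solve 493700/(1 + 76.261·e^(−0.451t)) = 293800: 1 + 76.261·e^(−0.451t) = 1.6804, so e^(−0.451t) = 0.00892188.
−0.451·t = ln(0.00892188) = -4.7192, so t = 4.7192/0.451 = 10.464.

10.46 years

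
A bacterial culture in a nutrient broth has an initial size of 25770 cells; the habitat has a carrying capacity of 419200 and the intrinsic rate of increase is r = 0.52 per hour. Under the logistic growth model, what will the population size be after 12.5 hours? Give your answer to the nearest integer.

A = (K − N₀)/N₀ = (419200 − 25770)/25770 = 15.267.
N(t) = K/(1 + A·e^(−rt)) = 419200/(1 + 15.267×e^(−0.52×12.5)).
e^(−6.5) = 0.0015034; denominator = 1 + 15.267×0.0015034 = 1.023.
N = 419200/1.023 = 409794.

409794 cells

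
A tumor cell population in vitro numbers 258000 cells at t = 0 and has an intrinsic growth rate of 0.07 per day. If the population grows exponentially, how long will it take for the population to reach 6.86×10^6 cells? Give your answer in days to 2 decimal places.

Set N₀·e^(rt) = 6.86×10^6: e^(0.07·t) = 6.86×10^6/258000 = 26.589.
0.07·t = ln(26.589) = 3.2805, so t = 3.2805/0.07 = 46.864.

46.86 days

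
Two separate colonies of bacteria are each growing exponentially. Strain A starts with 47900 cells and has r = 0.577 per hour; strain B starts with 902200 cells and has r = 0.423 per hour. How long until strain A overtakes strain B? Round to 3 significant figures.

Set 47900·e^(0.577t) = 902200·e^(0.423t).
e^((0.577 − 0.423)t) = 902200/47900 → e^(0.154·t) = 18.835.
0.154·t = ln(18.835) = 2.9357, so t = 2.9357/0.154 = 19.063.

19.1 hours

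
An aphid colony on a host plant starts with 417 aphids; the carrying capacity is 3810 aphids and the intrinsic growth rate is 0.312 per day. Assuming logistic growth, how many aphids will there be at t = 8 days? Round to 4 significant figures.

2281 aphids

A = (K − N₀)/N₀ = (3810 − 417)/417 = 8.1367.
N(t) = K/(1 + A·e^(−rt)) = 3810/(1 + 8.1367×e^(−0.312×8)).
e^(−2.496) = 0.082414; denominator = 1 + 8.1367×0.082414 = 1.6706.
N = 3810/1.6706 = 2280.65.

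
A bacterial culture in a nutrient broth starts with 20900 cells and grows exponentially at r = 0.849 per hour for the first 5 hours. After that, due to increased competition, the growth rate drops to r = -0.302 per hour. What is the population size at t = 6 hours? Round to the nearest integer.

1077878 cells

Phase 1: N(5) = 20900·e^(0.849×5) = 20900·e^4.245 = 1.457895×10^6.
Phase 2 runs for 6 − 5 = 1 hours at r = -0.302.
N(6) = 1.457895×10^6·e^(-0.302×1) = 1.457895×10^6·e^-0.302 = 1.077878×10^6.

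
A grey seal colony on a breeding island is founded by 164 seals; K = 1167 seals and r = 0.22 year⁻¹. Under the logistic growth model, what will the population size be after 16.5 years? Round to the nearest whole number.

1004 seals

A = (K − N₀)/N₀ = (1167 − 164)/164 = 6.1159.
N(t) = K/(1 + A·e^(−rt)) = 1167/(1 + 6.1159×e^(−0.22×16.5)).
e^(−3.63) = 0.026516; denominator = 1 + 6.1159×0.026516 = 1.1622.
N = 1167/1.1622 = 1004.16.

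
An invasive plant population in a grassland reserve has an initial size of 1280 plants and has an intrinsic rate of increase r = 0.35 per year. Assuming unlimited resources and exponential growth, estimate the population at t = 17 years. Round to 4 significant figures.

N(t) = N₀·e^(rt) = 1280 × e^(0.35×17) = 1280 × e^5.95.
e^5.95 ≈ 383.75, so N ≈ 1280 × 383.75 = 491204.

491200 plants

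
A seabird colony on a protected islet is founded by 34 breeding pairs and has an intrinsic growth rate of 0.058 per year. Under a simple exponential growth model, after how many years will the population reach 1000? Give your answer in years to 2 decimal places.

Set N₀·e^(rt) = 1000: e^(0.058·t) = 1000/34 = 29.412.
0.058·t = ln(29.412) = 3.3814, so t = 3.3814/0.058 = 58.3.

58.30 years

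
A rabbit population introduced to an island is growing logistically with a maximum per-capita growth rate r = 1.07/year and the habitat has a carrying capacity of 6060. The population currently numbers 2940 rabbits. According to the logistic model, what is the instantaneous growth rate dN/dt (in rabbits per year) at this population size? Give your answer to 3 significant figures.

1620 rabbits per year

dN/dt = rN(1 − N/K) = 1.07 × 2940 × (1 − 2940/6060).
1 − 2940/6060 = 0.51485; dN/dt = 1.07 × 2940 × 0.51485 = 1619.6.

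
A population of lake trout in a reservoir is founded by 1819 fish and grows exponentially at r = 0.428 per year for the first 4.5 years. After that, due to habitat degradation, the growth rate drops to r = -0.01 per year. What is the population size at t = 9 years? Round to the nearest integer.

Phase 1: N(4.5) = 1819·e^(0.428×4.5) = 1819·e^1.926 = 12482.
Phase 2 runs for 9 − 4.5 = 4.5 years at r = -0.01.
N(9) = 12482·e^(-0.01×4.5) = 12482·e^-0.045 = 11932.8.

11933 fish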